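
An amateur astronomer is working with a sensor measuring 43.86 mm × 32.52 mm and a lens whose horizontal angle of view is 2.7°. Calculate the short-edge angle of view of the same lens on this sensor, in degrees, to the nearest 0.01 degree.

2.00°

From the horizontal AOV: f = 43.86 / (2·tan(1.35°)) = 43.86 / 0.04713 ≈ 930.5659 mm.
Short-edge AOV = 2·arctan(32.52 / (2 × 930.5659)) = 2·arctan(0.01747) ≈ 2.0021°.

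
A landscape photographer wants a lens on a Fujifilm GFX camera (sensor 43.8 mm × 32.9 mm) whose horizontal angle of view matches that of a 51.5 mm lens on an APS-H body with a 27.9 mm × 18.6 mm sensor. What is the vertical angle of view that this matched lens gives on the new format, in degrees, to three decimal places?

23.001°

Equal horizontal AOV ⇒ f₂ = f₁ · 43.8/27.9 = 51.5 × 1.56989 ≈ 80.8495 mm.
Vertical AOV on the new format = 2·arctan(32.9 / (2 × 80.8495)) = 2·arctan(0.20346) ≈ 23.0013°.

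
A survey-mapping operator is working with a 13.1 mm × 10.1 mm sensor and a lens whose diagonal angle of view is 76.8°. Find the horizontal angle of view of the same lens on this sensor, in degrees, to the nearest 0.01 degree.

Sensor diagonal = √(13.1² + 10.1²) = √273.6200 ≈ 16.5415 mm.
From the diagonal AOV: f = 16.5415 / (2·tan(38.4°)) = 16.5415 / 1.58518 ≈ 10.4351 mm.
Horizontal AOV = 2·arctan(13.1 / (2 × 10.4351)) = 2·arctan(0.62769) ≈ 64.2323°.

64.23°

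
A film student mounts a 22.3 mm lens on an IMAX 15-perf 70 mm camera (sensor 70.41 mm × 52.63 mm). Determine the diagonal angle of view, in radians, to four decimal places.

Sensor diagonal = √(70.41² + 52.63²) = √7727.4850 ≈ 87.9061 mm.
Angle of view α = 2·arctan(d/2f) with d = 87.9061 mm and f = 22.3 mm.
d/2f = 1.97099; arctan(1.97099) ≈ 1.1013 rad, so α ≈ 2.2026 rad.

2.2026 rad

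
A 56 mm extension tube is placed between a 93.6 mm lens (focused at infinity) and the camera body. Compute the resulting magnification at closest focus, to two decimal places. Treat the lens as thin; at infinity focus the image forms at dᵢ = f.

0.60×

The tube moves the image plane from f to f + e, so dᵢ = 93.6 + 56 = 149.6 mm. Focus is achieved when 1/f = 1/dₒ + 1/dᵢ, giving dₒ = 1/(1/f − 1/(f+e)).
Magnification m = dᵢ/dₒ = (f+e)·(1/f − 1/(f+e)) = e/f = 56/93.6 ≈ 0.5983.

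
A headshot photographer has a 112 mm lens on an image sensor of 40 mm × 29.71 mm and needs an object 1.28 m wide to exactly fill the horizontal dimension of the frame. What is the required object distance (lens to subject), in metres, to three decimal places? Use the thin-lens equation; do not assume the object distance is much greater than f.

W: 1.28 m = 1280 mm.
Magnification m = w/W = dᵢ/dₒ; combined with 1/f = 1/dₒ + 1/dᵢ this gives dₒ = f·(1 + W/w).
dₒ = 112 mm × (1 + 1280/40) = 112 × 33.0000 ≈ 3696.000 mm = 3.696 m.

3.696 m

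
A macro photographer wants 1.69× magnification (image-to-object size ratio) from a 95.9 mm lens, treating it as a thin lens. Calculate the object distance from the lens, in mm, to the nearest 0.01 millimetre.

With m = dᵢ/dₒ and 1/f = 1/dₒ + 1/dᵢ, substituting dᵢ = m·dₒ gives 1/f = (1 + 1/m)/dₒ, hence dₒ = f·(1 + 1/m).
dₒ = 95.9 × (1 + 1/1.69) = 95.9 × 1.59172 ≈ 152.646 mm.

152.65 mm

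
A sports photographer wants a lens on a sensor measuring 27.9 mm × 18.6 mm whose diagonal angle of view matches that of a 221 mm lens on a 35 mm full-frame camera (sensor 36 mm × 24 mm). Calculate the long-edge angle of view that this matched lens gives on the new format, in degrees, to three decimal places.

Sensor diagonal = √(36² + 24²) = √1872.0000 ≈ 43.2666 mm.
Sensor diagonal = √(27.9² + 18.6²) = √1124.3700 ≈ 33.5316 mm.
Equal diagonal AOV ⇒ f₂ = f₁ · 33.5316/43.2666 = 221 × 0.77500 ≈ 171.2750 mm.
Long-edge AOV on the new format = 2·arctan(27.9 / (2 × 171.2750)) = 2·arctan(0.08145) ≈ 9.3127°.

9.313°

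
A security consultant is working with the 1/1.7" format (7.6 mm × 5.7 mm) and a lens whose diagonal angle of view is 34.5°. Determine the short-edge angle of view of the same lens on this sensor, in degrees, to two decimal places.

21.11°

Sensor diagonal = √(7.6² + 5.7²) = √90.2500 ≈ 9.5000 mm.
From the diagonal AOV: f = 9.5000 / (2·tan(17.25°)) = 9.5000 / 0.62102 ≈ 15.2975 mm.
Short-edge AOV = 2·arctan(5.7 / (2 × 15.2975)) = 2·arctan(0.18630) ≈ 21.1070°.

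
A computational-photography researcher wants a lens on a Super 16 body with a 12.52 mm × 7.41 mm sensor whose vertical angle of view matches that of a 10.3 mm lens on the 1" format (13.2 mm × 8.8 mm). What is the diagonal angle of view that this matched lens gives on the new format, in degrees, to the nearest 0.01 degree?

79.97°

Equal vertical AOV ⇒ f₂ = f₁ · 7.41/8.8 = 10.3 × 0.84205 ≈ 8.6731 mm.
Sensor diagonal = √(12.52² + 7.41²) = √211.6585 ≈ 14.5485 mm.
Diagonal AOV on the new format = 2·arctan(14.5485 / (2 × 8.6731)) = 2·arctan(0.83872) ≈ 79.9742°.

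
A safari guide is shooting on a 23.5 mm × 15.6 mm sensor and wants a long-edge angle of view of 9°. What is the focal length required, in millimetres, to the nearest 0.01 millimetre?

149.30 mm

From α = 2·arctan(w/2f) we get f = w / (2·tan(α/2)).
With w = 23.5 mm and α/2 = 4.5°, tan(α/2) ≈ 0.07870, so f ≈ 23.5 / 0.15740 ≈ 149.2979 mm.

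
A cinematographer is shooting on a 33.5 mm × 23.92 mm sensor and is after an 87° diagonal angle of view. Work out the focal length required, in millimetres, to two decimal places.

21.69 mm

Sensor diagonal = √(33.5² + 23.92²) = √1694.4164 ≈ 41.1633 mm.
From α = 2·arctan(d/2f) we get f = d / (2·tan(α/2)).
With d = 41.1633 mm and α/2 = 43.5°, tan(α/2) ≈ 0.94896, so f ≈ 41.1633 / 1.89793 ≈ 21.6885 mm.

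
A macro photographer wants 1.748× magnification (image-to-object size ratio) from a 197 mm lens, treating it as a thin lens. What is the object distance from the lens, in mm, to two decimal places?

309.70 mm

With m = dᵢ/dₒ and 1/f = 1/dₒ + 1/dᵢ, substituting dᵢ = m·dₒ gives 1/f = (1 + 1/m)/dₒ, hence dₒ = f·(1 + 1/m).
dₒ = 197 × (1 + 1/1.748) = 197 × 1.57208 ≈ 309.700 mm.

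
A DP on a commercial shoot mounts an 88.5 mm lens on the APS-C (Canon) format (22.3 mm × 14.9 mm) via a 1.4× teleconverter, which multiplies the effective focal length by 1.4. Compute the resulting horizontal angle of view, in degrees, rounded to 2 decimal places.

10.28°

Effective focal length f = 88.5 × 1.4 = 123.9 mm.
α = 2·arctan(22.3 / (2 × 123.9)) = 2·arctan(0.08999) ≈ 10.2846°.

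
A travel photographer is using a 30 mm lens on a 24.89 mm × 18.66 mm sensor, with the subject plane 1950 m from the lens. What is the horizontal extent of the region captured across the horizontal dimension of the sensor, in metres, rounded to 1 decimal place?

dₒ: 1950 m = 1.95e+06 mm.
Similar triangles through the lens centre give W/dₒ = w/dᵢ; with 1/f = 1/dₒ + 1/dᵢ this gives W = w·(dₒ − f)/f.
W = 24.89 mm × (1.95e+06 − 30) / 30 = 24.89 × 64999.0000 ≈ 1617825.110 mm = 1617.83 m.

1617.8 m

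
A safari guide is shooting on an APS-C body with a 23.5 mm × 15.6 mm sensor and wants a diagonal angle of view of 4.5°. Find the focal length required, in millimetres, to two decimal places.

Sensor diagonal = √(23.5² + 15.6²) = √795.6100 ≈ 28.2066 mm.
From α = 2·arctan(d/2f) we get f = d / (2·tan(α/2)).
With d = 28.2066 mm and α/2 = 2.25°, tan(α/2) ≈ 0.03929, so f ≈ 28.2066 / 0.07858 ≈ 358.9524 mm.

358.95 mm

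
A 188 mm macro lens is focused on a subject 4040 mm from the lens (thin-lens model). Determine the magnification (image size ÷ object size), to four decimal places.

Thin lens: 1/f = 1/dₒ + 1/dᵢ → 1/dᵢ = 1/188 − 1/4040 = 0.0050716 mm⁻¹, so dᵢ ≈ 197.1755 mm.
Magnification m = dᵢ/dₒ = 197.1755/4040 ≈ 0.04881.

0.0488×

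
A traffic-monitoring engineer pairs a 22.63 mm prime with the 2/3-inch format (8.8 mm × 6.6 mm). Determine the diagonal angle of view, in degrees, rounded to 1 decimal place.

27.3°

Sensor diagonal = √(8.8² + 6.6²) = √121.0000 ≈ 11.0000 mm.
Angle of view α = 2·arctan(d/2f) with d = 11.0000 mm and f = 22.63 mm.
d/2f = 0.24304; arctan(0.24304) ≈ 13.6603°, so α ≈ 27.3206°.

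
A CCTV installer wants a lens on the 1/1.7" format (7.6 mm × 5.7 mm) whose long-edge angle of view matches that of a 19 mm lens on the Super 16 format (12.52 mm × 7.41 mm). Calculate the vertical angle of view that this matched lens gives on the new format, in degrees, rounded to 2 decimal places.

Equal long-edge AOV ⇒ f₂ = f₁ · 7.6/12.52 = 19 × 0.60703 ≈ 11.5335 mm.
Vertical AOV on the new format = 2·arctan(5.7 / (2 × 11.5335)) = 2·arctan(0.24711) ≈ 27.7601°.

27.76°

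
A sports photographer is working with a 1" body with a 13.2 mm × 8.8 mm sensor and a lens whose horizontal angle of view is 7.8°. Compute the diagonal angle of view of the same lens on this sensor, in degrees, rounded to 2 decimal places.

9.37°

From the horizontal AOV: f = 13.2 / (2·tan(3.9°)) = 13.2 / 0.13635 ≈ 96.8123 mm.
Sensor diagonal = √(13.2² + 8.8²) = √251.6800 ≈ 15.8644 mm.
Diagonal AOV = 2·arctan(15.8644 / (2 × 96.8123)) = 2·arctan(0.08193) ≈ 9.3680°.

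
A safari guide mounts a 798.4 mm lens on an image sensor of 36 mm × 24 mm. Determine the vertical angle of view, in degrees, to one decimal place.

1.7°

Angle of view α = 2·arctan(h/2f) with h = 24 mm and f = 798.4 mm.
h/2f = 0.01503; arctan(0.01503) ≈ 0.8611°, so α ≈ 1.7222°.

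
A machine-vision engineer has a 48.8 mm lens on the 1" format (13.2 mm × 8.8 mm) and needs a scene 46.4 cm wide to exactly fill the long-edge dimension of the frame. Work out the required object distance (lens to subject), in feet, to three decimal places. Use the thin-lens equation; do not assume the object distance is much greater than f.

5.788 ft

W: 46.4 cm = 464 mm.
Magnification m = w/W = dᵢ/dₒ; combined with 1/f = 1/dₒ + 1/dᵢ this gives dₒ = f·(1 + W/w).
dₒ = 48.8 mm × (1 + 464/13.2) = 48.8 × 36.1515 ≈ 1764.194 mm = 1764.194/304.8 ft = 5.78804 ft.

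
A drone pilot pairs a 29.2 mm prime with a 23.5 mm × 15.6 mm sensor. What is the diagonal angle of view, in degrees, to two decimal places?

51.56°

Sensor diagonal = √(23.5² + 15.6²) = √795.6100 ≈ 28.2066 mm.
Angle of view α = 2·arctan(d/2f) with d = 28.2066 mm and f = 29.2 mm.
d/2f = 0.48299; arctan(0.48299) ≈ 25.7800°, so α ≈ 51.5601°.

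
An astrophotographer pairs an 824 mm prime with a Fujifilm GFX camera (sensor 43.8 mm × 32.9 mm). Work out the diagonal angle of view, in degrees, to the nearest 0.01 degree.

3.81°

Sensor diagonal = √(43.8² + 32.9²) = √3000.8500 ≈ 54.7800 mm.
Angle of view α = 2·arctan(d/2f) with d = 54.7800 mm and f = 824 mm.
d/2f = 0.03324; arctan(0.03324) ≈ 1.9038°, so α ≈ 3.8077°.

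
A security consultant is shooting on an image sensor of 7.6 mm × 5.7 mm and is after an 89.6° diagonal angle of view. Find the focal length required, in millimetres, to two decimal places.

4.78 mm

Sensor diagonal = √(7.6² + 5.7²) = √90.2500 ≈ 9.5000 mm.
From α = 2·arctan(d/2f) we get f = d / (2·tan(α/2)).
With d = 9.5000 mm and α/2 = 44.8°, tan(α/2) ≈ 0.99304, so f ≈ 9.5000 / 1.98609 ≈ 4.7833 mm.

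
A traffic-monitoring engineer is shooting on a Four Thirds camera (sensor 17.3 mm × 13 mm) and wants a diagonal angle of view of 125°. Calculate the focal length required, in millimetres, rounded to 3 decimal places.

5.633 mm

Sensor diagonal = √(17.3² + 13²) = √468.2900 ≈ 21.6400 mm.
From α = 2·arctan(d/2f) we get f = d / (2·tan(α/2)).
With d = 21.6400 mm and α/2 = 62.5°, tan(α/2) ≈ 1.92098, so f ≈ 21.6400 / 3.84196 ≈ 5.6325 mm.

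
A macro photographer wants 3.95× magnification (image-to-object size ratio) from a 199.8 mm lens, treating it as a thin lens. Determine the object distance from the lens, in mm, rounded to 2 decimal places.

With m = dᵢ/dₒ and 1/f = 1/dₒ + 1/dᵢ, substituting dᵢ = m·dₒ gives 1/f = (1 + 1/m)/dₒ, hence dₒ = f·(1 + 1/m).
dₒ = 199.8 × (1 + 1/3.95) = 199.8 × 1.25316 ≈ 250.382 mm.

250.38 mm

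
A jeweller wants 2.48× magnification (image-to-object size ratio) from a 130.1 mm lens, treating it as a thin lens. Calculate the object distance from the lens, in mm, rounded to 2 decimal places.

With m = dᵢ/dₒ and 1/f = 1/dₒ + 1/dᵢ, substituting dᵢ = m·dₒ gives 1/f = (1 + 1/m)/dₒ, hence dₒ = f·(1 + 1/m).
dₒ = 130.1 × (1 + 1/2.48) = 130.1 × 1.40323 ≈ 182.560 mm.

182.56 mm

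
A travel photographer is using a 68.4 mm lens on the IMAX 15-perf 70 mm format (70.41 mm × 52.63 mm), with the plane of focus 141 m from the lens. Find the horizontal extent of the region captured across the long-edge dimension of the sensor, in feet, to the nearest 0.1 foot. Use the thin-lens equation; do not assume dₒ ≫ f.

dₒ: 141 m = 141000 mm.
Similar triangles through the lens centre give W/dₒ = w/dᵢ; with 1/f = 1/dₒ + 1/dᵢ this gives W = w·(dₒ − f)/f.
W = 70.41 mm × (141000 − 68.4) / 68.4 = 70.41 × 2060.4035 ≈ 145073.011 mm = 145073.011/304.8 ft = 475.961 ft.

476.0 ft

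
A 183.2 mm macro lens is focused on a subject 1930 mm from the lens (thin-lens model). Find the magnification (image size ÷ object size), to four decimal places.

0.1049×

Thin lens: 1/f = 1/dₒ + 1/dᵢ → 1/dᵢ = 1/183.2 − 1/1930 = 0.0049404 mm⁻¹, so dᵢ ≈ 202.4136 mm.
Magnification m = dᵢ/dₒ = 202.4136/1930 ≈ 0.10488.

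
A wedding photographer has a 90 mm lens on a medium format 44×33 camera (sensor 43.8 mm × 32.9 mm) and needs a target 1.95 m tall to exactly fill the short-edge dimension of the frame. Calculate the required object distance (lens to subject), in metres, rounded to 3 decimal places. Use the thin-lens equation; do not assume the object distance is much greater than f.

W: 1.95 m = 1950 mm.
Magnification m = h/W = dᵢ/dₒ; combined with 1/f = 1/dₒ + 1/dᵢ this gives dₒ = f·(1 + W/h).
dₒ = 90 mm × (1 + 1950/32.9) = 90 × 60.2705 ≈ 5424.347 mm = 5.42435 m.

5.424 m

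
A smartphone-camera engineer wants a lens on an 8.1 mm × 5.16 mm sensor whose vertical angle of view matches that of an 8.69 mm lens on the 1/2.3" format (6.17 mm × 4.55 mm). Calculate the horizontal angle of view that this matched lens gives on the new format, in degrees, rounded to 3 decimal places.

44.681°

Equal vertical AOV ⇒ f₂ = f₁ · 5.16/4.55 = 8.69 × 1.13407 ≈ 9.8550 mm.
Horizontal AOV on the new format = 2·arctan(8.1 / (2 × 9.8550)) = 2·arctan(0.41096) ≈ 44.6812°.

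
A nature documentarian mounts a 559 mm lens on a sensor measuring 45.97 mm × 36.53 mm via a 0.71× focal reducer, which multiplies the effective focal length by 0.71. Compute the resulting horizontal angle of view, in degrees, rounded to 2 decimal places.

Effective focal length f = 559 × 0.71 = 396.89 mm.
α = 2·arctan(45.97 / (2 × 396.89)) = 2·arctan(0.05791) ≈ 6.6289°.

6.63°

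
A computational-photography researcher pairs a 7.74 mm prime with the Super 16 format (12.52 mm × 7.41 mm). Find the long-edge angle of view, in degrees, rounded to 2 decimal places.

Angle of view α = 2·arctan(w/2f) with w = 12.52 mm and f = 7.74 mm.
w/2f = 0.80879; arctan(0.80879) ≈ 38.9654°, so α ≈ 77.9309°.

77.93°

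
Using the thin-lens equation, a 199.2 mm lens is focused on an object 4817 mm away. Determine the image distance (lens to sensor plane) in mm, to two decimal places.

1/dᵢ = 1/f − 1/dₒ = 1/199.2 − 1/4817 = 0.0048125 mm⁻¹.
dᵢ = 1/0.0048125 ≈ 207.7930 mm.

207.79 mm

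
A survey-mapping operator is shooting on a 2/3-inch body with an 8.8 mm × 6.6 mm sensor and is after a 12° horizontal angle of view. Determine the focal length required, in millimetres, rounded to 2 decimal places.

From α = 2·arctan(w/2f) we get f = w / (2·tan(α/2)).
With w = 8.8 mm and α/2 = 6°, tan(α/2) ≈ 0.10510, so f ≈ 8.8 / 0.21021 ≈ 41.8632 mm.

41.86 mm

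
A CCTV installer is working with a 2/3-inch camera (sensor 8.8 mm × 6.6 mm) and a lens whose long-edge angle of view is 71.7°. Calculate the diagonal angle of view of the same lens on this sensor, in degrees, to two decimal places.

From the long-edge AOV: f = 8.8 / (2·tan(35.85°)) = 8.8 / 1.44510 ≈ 6.0895 mm.
Sensor diagonal = √(8.8² + 6.6²) = √121.0000 ≈ 11.0000 mm.
Diagonal AOV = 2·arctan(11.0000 / (2 × 6.0895)) = 2·arctan(0.90319) ≈ 84.1759°.

84.18°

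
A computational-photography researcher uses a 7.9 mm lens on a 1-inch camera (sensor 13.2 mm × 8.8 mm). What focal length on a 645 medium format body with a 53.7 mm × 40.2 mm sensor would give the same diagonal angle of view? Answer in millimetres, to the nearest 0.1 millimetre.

33.4 mm

Sensor diagonal = √(13.2² + 8.8²) = √251.6800 ≈ 15.8644 mm.
Sensor diagonal = √(53.7² + 40.2²) = √4499.7300 ≈ 67.0800 mm.
Equal angle of view means equal diagonal/f ratio, so f₂ = f₁ · (diagonal₂/diagonal₁) = 7.9 × 67.0800/15.8644.
f₂ = 7.9 × 4.22833 ≈ 33.404 mm.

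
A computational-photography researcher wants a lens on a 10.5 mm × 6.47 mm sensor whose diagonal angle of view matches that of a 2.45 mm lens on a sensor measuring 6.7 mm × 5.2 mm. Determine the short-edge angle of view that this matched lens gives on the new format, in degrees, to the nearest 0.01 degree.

84.48°

Sensor diagonal = √(6.7² + 5.2²) = √71.9300 ≈ 8.4812 mm.
Sensor diagonal = √(10.5² + 6.47²) = √152.1109 ≈ 12.3333 mm.
Equal diagonal AOV ⇒ f₂ = f₁ · 12.3333/8.4812 = 2.45 × 1.45420 ≈ 3.5628 mm.
Short-edge AOV on the new format = 2·arctan(6.47 / (2 × 3.5628)) = 2·arctan(0.90799) ≈ 84.4785°.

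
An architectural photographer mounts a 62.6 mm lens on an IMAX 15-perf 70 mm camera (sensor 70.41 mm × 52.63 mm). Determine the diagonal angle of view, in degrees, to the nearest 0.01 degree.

Sensor diagonal = √(70.41² + 52.63²) = √7727.4850 ≈ 87.9061 mm.
Angle of view α = 2·arctan(d/2f) with d = 87.9061 mm and f = 62.6 mm.
d/2f = 0.70213; arctan(0.70213) ≈ 35.0737°, so α ≈ 70.1473°.

70.15°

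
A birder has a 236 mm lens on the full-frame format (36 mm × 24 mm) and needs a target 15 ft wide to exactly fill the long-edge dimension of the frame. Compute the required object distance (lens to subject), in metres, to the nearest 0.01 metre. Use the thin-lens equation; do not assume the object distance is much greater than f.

30.21 m

W: 15 ft × 304.8 mm/ft = 4572.00 mm.
Magnification m = w/W = dᵢ/dₒ; combined with 1/f = 1/dₒ + 1/dᵢ this gives dₒ = f·(1 + W/w).
dₒ = 236 mm × (1 + 4572/36) = 236 × 128.0000 ≈ 30207.999 mm = 30.208 m.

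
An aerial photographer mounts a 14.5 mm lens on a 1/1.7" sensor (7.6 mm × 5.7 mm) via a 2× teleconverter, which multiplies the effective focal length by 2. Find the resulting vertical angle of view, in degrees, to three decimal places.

Effective focal length f = 14.5 × 2 = 29 mm.
α = 2·arctan(5.7 / (2 × 29)) = 2·arctan(0.09828) ≈ 11.2255°.

11.226°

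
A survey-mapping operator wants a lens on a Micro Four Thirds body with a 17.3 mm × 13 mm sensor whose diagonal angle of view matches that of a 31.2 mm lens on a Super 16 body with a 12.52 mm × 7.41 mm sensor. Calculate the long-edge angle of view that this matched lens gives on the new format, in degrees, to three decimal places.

21.116°

Sensor diagonal = √(12.52² + 7.41²) = √211.6585 ≈ 14.5485 mm.
Sensor diagonal = √(17.3² + 13²) = √468.2900 ≈ 21.6400 mm.
Equal diagonal AOV ⇒ f₂ = f₁ · 21.6400/14.5485 = 31.2 × 1.48744 ≈ 46.4081 mm.
Long-edge AOV on the new format = 2·arctan(17.3 / (2 × 46.4081)) = 2·arctan(0.18639) ≈ 21.1164°.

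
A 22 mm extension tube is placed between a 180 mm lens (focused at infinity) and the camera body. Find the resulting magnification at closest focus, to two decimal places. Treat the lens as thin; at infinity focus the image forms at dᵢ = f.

The tube moves the image plane from f to f + e, so dᵢ = 180 + 22 = 202 mm. Focus is achieved when 1/f = 1/dₒ + 1/dᵢ, giving dₒ = 1/(1/f − 1/(f+e)).
Magnification m = dᵢ/dₒ = (f+e)·(1/f − 1/(f+e)) = e/f = 22/180 ≈ 0.1222.

0.12×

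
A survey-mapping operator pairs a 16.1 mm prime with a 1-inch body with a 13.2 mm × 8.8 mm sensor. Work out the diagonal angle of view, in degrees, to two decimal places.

Sensor diagonal = √(13.2² + 8.8²) = √251.6800 ≈ 15.8644 mm.
Angle of view α = 2·arctan(d/2f) with d = 15.8644 mm and f = 16.1 mm.
d/2f = 0.49268; arctan(0.49268) ≈ 26.2287°, so α ≈ 52.4575°.

52.46°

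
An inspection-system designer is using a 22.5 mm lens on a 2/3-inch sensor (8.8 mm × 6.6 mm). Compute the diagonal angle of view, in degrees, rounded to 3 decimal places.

Sensor diagonal = √(8.8² + 6.6²) = √121.0000 ≈ 11.0000 mm.
Angle of view α = 2·arctan(d/2f) with d = 11.0000 mm and f = 22.5 mm.
d/2f = 0.24444; arctan(0.24444) ≈ 13.7363°, so α ≈ 27.4725°.

27.473°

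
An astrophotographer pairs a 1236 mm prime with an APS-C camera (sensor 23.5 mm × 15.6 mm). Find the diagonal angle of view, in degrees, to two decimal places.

1.31°

Sensor diagonal = √(23.5² + 15.6²) = √795.6100 ≈ 28.2066 mm.
Angle of view α = 2·arctan(d/2f) with d = 28.2066 mm and f = 1236 mm.
d/2f = 0.01141; arctan(0.01141) ≈ 0.6537°, so α ≈ 1.3075°.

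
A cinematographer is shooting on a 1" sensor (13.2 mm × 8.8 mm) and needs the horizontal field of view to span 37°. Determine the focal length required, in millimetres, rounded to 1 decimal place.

From α = 2·arctan(w/2f) we get f = w / (2·tan(α/2)).
With w = 13.2 mm and α/2 = 18.5°, tan(α/2) ≈ 0.33460, so f ≈ 13.2 / 0.66919 ≈ 19.7253 mm.

19.7 mm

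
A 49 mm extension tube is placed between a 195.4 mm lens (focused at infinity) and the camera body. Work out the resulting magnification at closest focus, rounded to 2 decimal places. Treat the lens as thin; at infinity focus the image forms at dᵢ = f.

0.25×

The tube moves the image plane from f to f + e, so dᵢ = 195.4 + 49 = 244.4 mm. Focus is achieved when 1/f = 1/dₒ + 1/dᵢ, giving dₒ = 1/(1/f − 1/(f+e)).
Magnification m = dᵢ/dₒ = (f+e)·(1/f − 1/(f+e)) = e/f = 49/195.4 ≈ 0.2508.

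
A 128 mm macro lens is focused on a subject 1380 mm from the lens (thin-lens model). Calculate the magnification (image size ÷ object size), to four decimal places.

Thin lens: 1/f = 1/dₒ + 1/dᵢ → 1/dᵢ = 1/128 − 1/1380 = 0.0070879 mm⁻¹, so dᵢ ≈ 141.0863 mm.
Magnification m = dᵢ/dₒ = 141.0863/1380 ≈ 0.10224.

0.1022×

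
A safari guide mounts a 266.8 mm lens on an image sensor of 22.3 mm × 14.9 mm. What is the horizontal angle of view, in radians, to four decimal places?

0.0835 rad

Angle of view α = 2·arctan(w/2f) with w = 22.3 mm and f = 266.8 mm.
w/2f = 0.04179; arctan(0.04179) ≈ 0.0418 rad, so α ≈ 0.0835 rad.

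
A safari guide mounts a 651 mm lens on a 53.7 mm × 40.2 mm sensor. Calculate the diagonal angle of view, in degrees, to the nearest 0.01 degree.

Sensor diagonal = √(53.7² + 40.2²) = √4499.7300 ≈ 67.0800 mm.
Angle of view α = 2·arctan(d/2f) with d = 67.0800 mm and f = 651 mm.
d/2f = 0.05152; arctan(0.05152) ≈ 2.9493°, so α ≈ 5.8986°.

5.90°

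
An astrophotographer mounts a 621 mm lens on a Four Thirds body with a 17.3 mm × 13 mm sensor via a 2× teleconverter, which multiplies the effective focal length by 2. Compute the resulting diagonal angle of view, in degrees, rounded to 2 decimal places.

Effective focal length f = 621 × 2 = 1242 mm.
Sensor diagonal = √(17.3² + 13²) = √468.2900 ≈ 21.6400 mm.
α = 2·arctan(21.640 / (2 × 1242)) = 2·arctan(0.00871) ≈ 0.9983°.

1.00°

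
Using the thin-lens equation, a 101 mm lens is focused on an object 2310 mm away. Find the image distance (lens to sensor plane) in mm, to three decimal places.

1/dᵢ = 1/f − 1/dₒ = 1/101 − 1/2310 = 0.0094681 mm⁻¹.
dᵢ = 1/0.0094681 ≈ 105.6179 mm.

105.618 mm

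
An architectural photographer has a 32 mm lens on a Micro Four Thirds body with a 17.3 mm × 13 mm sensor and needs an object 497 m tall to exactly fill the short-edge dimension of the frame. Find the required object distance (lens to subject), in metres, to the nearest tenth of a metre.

W: 497 m = 497000 mm.
Magnification m = h/W = dᵢ/dₒ; combined with 1/f = 1/dₒ + 1/dᵢ this gives dₒ = f·(1 + W/h).
dₒ = 32 mm × (1 + 497000/13) = 32 × 38231.7692 ≈ 1223416.615 mm = 1223.42 m.

1223.4 m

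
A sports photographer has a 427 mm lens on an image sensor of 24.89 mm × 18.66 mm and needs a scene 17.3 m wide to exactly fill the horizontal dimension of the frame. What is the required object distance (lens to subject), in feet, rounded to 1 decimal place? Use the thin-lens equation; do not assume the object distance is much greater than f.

W: 17.3 m = 17300 mm.
Magnification m = w/W = dᵢ/dₒ; combined with 1/f = 1/dₒ + 1/dᵢ this gives dₒ = f·(1 + W/w).
dₒ = 427 mm × (1 + 17300/24.89) = 427 × 696.0583 ≈ 297216.875 mm = 297216.875/304.8 ft = 975.121 ft.

975.1 ft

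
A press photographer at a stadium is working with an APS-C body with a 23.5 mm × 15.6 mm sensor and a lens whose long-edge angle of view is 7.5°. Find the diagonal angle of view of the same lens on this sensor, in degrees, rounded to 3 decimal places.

8.996°

From the long-edge AOV: f = 23.5 / (2·tan(3.75°)) = 23.5 / 0.13109 ≈ 179.2704 mm.
Sensor diagonal = √(23.5² + 15.6²) = √795.6100 ≈ 28.2066 mm.
Diagonal AOV = 2·arctan(28.2066 / (2 × 179.2704)) = 2·arctan(0.07867) ≈ 8.9964°.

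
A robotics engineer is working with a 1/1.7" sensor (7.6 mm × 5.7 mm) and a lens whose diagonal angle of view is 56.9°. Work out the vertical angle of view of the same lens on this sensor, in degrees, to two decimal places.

Sensor diagonal = √(7.6² + 5.7²) = √90.2500 ≈ 9.5000 mm.
From the diagonal AOV: f = 9.5000 / (2·tan(28.45°)) = 9.5000 / 1.08365 ≈ 8.7666 mm.
Vertical AOV = 2·arctan(5.7 / (2 × 8.7666)) = 2·arctan(0.32510) ≈ 36.0183°.

36.02°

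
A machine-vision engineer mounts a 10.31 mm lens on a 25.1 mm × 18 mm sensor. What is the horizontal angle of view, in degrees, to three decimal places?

101.193°

Angle of view α = 2·arctan(w/2f) with w = 25.1 mm and f = 10.31 mm.
w/2f = 1.21726; arctan(1.21726) ≈ 50.5964°, so α ≈ 101.1928°.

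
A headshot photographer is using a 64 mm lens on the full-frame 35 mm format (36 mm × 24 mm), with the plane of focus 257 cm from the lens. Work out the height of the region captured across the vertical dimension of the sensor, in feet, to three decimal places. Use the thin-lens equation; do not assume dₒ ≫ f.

3.083 ft

dₒ: 257 cm = 2570 mm.
Similar triangles through the lens centre give W/dₒ = h/dᵢ; with 1/f = 1/dₒ + 1/dᵢ this gives W = h·(dₒ − f)/f.
W = 24 mm × (2570 − 64) / 64 = 24 × 39.1562 ≈ 939.750 mm = 939.750/304.8 ft = 3.08317 ft.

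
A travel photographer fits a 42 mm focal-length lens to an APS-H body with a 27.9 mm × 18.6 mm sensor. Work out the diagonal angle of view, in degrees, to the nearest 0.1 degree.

Sensor diagonal = √(27.9² + 18.6²) = √1124.3700 ≈ 33.5316 mm.
Angle of view α = 2·arctan(d/2f) with d = 33.5316 mm and f = 42 mm.
d/2f = 0.39919; arctan(0.39919) ≈ 21.7612°, so α ≈ 43.5224°.

43.5°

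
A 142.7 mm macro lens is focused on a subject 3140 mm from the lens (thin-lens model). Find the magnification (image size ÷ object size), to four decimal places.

Thin lens: 1/f = 1/dₒ + 1/dᵢ → 1/dᵢ = 1/142.7 − 1/3140 = 0.0066892 mm⁻¹, so dᵢ ≈ 149.4939 mm.
Magnification m = dᵢ/dₒ = 149.4939/3140 ≈ 0.04761.

0.0476×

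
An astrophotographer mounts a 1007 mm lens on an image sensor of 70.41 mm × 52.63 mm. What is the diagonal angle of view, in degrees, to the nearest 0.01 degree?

Sensor diagonal = √(70.41² + 52.63²) = √7727.4850 ≈ 87.9061 mm.
Angle of view α = 2·arctan(d/2f) with d = 87.9061 mm and f = 1007 mm.
d/2f = 0.04365; arctan(0.04365) ≈ 2.4992°, so α ≈ 4.9985°.

5.00°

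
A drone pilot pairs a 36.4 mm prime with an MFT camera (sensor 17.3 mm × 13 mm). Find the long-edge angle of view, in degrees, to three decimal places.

Angle of view α = 2·arctan(w/2f) with w = 17.3 mm and f = 36.4 mm.
w/2f = 0.23764; arctan(0.23764) ≈ 13.3677°, so α ≈ 26.7353°.

26.735°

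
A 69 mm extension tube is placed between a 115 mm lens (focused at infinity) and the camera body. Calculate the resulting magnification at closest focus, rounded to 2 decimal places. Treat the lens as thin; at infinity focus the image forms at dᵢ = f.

0.60×

The tube moves the image plane from f to f + e, so dᵢ = 115 + 69 = 184 mm. Focus is achieved when 1/f = 1/dₒ + 1/dᵢ, giving dₒ = 1/(1/f − 1/(f+e)).
Magnification m = dᵢ/dₒ = (f+e)·(1/f − 1/(f+e)) = e/f = 69/115 ≈ 0.6000.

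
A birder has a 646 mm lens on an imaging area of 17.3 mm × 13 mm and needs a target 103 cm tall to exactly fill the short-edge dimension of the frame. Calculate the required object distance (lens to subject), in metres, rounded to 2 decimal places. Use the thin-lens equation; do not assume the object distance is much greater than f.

51.83 m

W: 103 cm = 1030 mm.
Magnification m = h/W = dᵢ/dₒ; combined with 1/f = 1/dₒ + 1/dᵢ this gives dₒ = f·(1 + W/h).
dₒ = 646 mm × (1 + 1030/13) = 646 × 80.2308 ≈ 51829.077 mm = 51.8291 m.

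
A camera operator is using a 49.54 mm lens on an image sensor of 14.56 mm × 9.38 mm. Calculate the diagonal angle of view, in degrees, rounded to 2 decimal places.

19.83°

Sensor diagonal = √(14.56² + 9.38²) = √299.9780 ≈ 17.3199 mm.
Angle of view α = 2·arctan(d/2f) with d = 17.3199 mm and f = 49.54 mm.
d/2f = 0.17481; arctan(0.17481) ≈ 9.9155°, so α ≈ 19.8310°.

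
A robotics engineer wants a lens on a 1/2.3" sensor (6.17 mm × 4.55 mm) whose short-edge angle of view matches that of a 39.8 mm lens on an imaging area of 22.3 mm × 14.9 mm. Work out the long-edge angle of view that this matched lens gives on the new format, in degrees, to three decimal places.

Equal short-edge AOV ⇒ f₂ = f₁ · 4.55/14.9 = 39.8 × 0.30537 ≈ 12.1537 mm.
Long-edge AOV on the new format = 2·arctan(6.17 / (2 × 12.1537)) = 2·arctan(0.25383) ≈ 28.4854°.

28.485°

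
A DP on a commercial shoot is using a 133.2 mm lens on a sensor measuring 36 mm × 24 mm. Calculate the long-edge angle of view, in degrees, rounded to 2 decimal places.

15.39°

Angle of view α = 2·arctan(w/2f) with w = 36 mm and f = 133.2 mm.
w/2f = 0.13514; arctan(0.13514) ≈ 7.6961°, so α ≈ 15.3921°.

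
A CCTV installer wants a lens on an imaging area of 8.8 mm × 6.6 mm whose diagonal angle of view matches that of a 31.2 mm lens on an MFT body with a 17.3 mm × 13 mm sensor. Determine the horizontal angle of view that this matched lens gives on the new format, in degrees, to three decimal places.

Sensor diagonal = √(17.3² + 13²) = √468.2900 ≈ 21.6400 mm.
Sensor diagonal = √(8.8² + 6.6²) = √121.0000 ≈ 11.0000 mm.
Equal diagonal AOV ⇒ f₂ = f₁ · 11.0000/21.6400 = 31.2 × 0.50832 ≈ 15.8595 mm.
Horizontal AOV on the new format = 2·arctan(8.8 / (2 × 15.8595)) = 2·arctan(0.27744) ≈ 31.0119°.

31.012°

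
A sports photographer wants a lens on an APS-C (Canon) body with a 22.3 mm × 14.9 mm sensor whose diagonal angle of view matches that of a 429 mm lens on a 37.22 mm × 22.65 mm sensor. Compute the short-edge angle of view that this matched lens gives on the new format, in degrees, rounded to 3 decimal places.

Sensor diagonal = √(37.22² + 22.65²) = √1898.3509 ≈ 43.5701 mm.
Sensor diagonal = √(22.3² + 14.9²) = √719.3000 ≈ 26.8198 mm.
Equal diagonal AOV ⇒ f₂ = f₁ · 26.8198/43.5701 = 429 × 0.61555 ≈ 264.0730 mm.
Short-edge AOV on the new format = 2·arctan(14.9 / (2 × 264.0730)) = 2·arctan(0.02821) ≈ 3.2320°.

3.232°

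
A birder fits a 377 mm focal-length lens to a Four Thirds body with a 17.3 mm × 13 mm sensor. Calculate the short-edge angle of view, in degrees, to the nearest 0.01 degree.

Angle of view α = 2·arctan(h/2f) with h = 13 mm and f = 377 mm.
h/2f = 0.01724; arctan(0.01724) ≈ 0.9878°, so α ≈ 1.9755°.

1.98°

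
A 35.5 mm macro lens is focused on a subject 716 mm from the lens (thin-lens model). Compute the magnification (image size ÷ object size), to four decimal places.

0.0522×

Thin lens: 1/f = 1/dₒ + 1/dᵢ → 1/dᵢ = 1/35.5 − 1/716 = 0.0267724 mm⁻¹, so dᵢ ≈ 37.3519 mm.
Magnification m = dᵢ/dₒ = 37.3519/716 ≈ 0.05217.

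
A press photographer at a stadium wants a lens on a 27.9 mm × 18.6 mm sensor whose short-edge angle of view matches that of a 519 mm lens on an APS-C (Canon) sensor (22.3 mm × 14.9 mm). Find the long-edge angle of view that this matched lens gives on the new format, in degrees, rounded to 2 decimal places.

2.47°

Equal short-edge AOV ⇒ f₂ = f₁ · 18.6/14.9 = 519 × 1.24832 ≈ 647.8792 mm.
Long-edge AOV on the new format = 2·arctan(27.9 / (2 × 647.8792)) = 2·arctan(0.02153) ≈ 2.4670°.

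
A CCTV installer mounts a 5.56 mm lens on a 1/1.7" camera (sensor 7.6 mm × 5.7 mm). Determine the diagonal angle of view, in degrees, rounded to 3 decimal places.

81.016°

Sensor diagonal = √(7.6² + 5.7²) = √90.2500 ≈ 9.5000 mm.
Angle of view α = 2·arctan(d/2f) with d = 9.5000 mm and f = 5.56 mm.
d/2f = 0.85432; arctan(0.85432) ≈ 40.5078°, so α ≈ 81.0156°.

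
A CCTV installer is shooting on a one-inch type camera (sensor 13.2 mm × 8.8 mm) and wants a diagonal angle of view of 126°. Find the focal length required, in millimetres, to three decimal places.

Sensor diagonal = √(13.2² + 8.8²) = √251.6800 ≈ 15.8644 mm.
From α = 2·arctan(d/2f) we get f = d / (2·tan(α/2)).
With d = 15.8644 mm and α/2 = 63°, tan(α/2) ≈ 1.96261, so f ≈ 15.8644 / 3.92522 ≈ 4.0417 mm.

4.042 mm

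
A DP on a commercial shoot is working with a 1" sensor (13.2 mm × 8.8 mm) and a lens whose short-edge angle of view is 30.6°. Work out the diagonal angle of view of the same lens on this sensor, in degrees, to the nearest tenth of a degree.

From the short-edge AOV: f = 8.8 / (2·tan(15.3°)) = 8.8 / 0.54714 ≈ 16.0837 mm.
Sensor diagonal = √(13.2² + 8.8²) = √251.6800 ≈ 15.8644 mm.
Diagonal AOV = 2·arctan(15.8644 / (2 × 16.0837)) = 2·arctan(0.49318) ≈ 52.5035°.

52.5°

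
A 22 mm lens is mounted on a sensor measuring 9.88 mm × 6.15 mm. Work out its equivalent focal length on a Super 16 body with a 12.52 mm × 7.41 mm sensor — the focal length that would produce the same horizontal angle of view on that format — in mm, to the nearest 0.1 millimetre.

Equal angle of view means equal width/f ratio, so f₂ = f₁ · (width₂/width₁) = 22 × 12.52/9.88.
f₂ = 22 × 1.26721 ≈ 27.879 mm.

27.9 mm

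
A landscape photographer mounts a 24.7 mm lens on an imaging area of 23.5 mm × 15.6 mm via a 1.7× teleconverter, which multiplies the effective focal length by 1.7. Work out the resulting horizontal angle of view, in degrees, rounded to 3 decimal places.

31.266°

Effective focal length f = 24.7 × 1.7 = 41.99 mm.
α = 2·arctan(23.5 / (2 × 41.99)) = 2·arctan(0.27983) ≈ 31.2663°.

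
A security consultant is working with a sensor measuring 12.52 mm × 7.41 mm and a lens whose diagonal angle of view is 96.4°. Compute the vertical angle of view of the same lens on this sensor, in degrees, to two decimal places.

Sensor diagonal = √(12.52² + 7.41²) = √211.6585 ≈ 14.5485 mm.
From the diagonal AOV: f = 14.5485 / (2·tan(48.2°)) = 14.5485 / 2.23688 ≈ 6.5039 mm.
Vertical AOV = 2·arctan(7.41 / (2 × 6.5039)) = 2·arctan(0.56966) ≈ 59.3365°.

59.34°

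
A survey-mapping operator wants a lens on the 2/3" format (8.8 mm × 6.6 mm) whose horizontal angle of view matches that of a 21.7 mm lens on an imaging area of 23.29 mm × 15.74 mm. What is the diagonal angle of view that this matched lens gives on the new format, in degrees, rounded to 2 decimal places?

67.71°

Equal horizontal AOV ⇒ f₂ = f₁ · 8.8/23.29 = 21.7 × 0.37784 ≈ 8.1992 mm.
Sensor diagonal = √(8.8² + 6.6²) = √121.0000 ≈ 11.0000 mm.
Diagonal AOV on the new format = 2·arctan(11.0000 / (2 × 8.1992)) = 2·arctan(0.67079) ≈ 67.7070°.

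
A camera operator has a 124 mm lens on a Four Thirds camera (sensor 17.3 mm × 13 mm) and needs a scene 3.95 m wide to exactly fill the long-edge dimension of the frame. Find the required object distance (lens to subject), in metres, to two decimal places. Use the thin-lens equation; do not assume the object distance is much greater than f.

W: 3.95 m = 3950 mm.
Magnification m = w/W = dᵢ/dₒ; combined with 1/f = 1/dₒ + 1/dᵢ this gives dₒ = f·(1 + W/w).
dₒ = 124 mm × (1 + 3950/17.3) = 124 × 229.3237 ≈ 28436.139 mm = 28.4361 m.

28.44 m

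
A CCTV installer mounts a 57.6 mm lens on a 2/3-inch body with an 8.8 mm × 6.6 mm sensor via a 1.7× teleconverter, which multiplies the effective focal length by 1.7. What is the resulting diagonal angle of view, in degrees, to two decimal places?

6.43°

Effective focal length f = 57.6 × 1.7 = 97.92 mm.
Sensor diagonal = √(8.8² + 6.6²) = √121.0000 ≈ 11.0000 mm.
α = 2·arctan(11.000 / (2 × 97.92)) = 2·arctan(0.05617) ≈ 6.4297°.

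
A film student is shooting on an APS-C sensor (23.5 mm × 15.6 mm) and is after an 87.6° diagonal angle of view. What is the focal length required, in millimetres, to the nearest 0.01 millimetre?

14.71 mm

Sensor diagonal = √(23.5² + 15.6²) = √795.6100 ≈ 28.2066 mm.
From α = 2·arctan(d/2f) we get f = d / (2·tan(α/2)).
With d = 28.2066 mm and α/2 = 43.8°, tan(α/2) ≈ 0.95897, so f ≈ 28.2066 / 1.91793 ≈ 14.7068 mm.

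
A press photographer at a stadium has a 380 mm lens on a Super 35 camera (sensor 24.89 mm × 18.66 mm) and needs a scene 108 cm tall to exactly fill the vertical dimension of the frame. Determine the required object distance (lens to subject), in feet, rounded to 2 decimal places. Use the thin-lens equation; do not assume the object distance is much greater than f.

W: 108 cm = 1080 mm.
Magnification m = h/W = dᵢ/dₒ; combined with 1/f = 1/dₒ + 1/dᵢ this gives dₒ = f·(1 + W/h).
dₒ = 380 mm × (1 + 1080/18.66) = 380 × 58.8778 ≈ 22373.569 mm = 22373.569/304.8 ft = 73.4041 ft.

73.40 ft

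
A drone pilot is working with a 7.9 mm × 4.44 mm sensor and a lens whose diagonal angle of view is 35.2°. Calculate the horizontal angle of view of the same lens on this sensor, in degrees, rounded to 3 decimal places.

30.916°

Sensor diagonal = √(7.9² + 4.44²) = √82.1236 ≈ 9.0622 mm.
From the diagonal AOV: f = 9.0622 / (2·tan(17.6°)) = 9.0622 / 0.63444 ≈ 14.2838 mm.
Horizontal AOV = 2·arctan(7.9 / (2 × 14.2838)) = 2·arctan(0.27654) ≈ 30.9161°.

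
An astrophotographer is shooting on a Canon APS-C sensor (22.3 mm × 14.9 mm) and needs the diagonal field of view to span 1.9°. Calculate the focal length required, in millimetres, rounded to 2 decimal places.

808.69 mm

Sensor diagonal = √(22.3² + 14.9²) = √719.3000 ≈ 26.8198 mm.
From α = 2·arctan(d/2f) we get f = d / (2·tan(α/2)).
With d = 26.8198 mm and α/2 = 0.95°, tan(α/2) ≈ 0.01658, so f ≈ 26.8198 / 0.03316 ≈ 808.6941 mm.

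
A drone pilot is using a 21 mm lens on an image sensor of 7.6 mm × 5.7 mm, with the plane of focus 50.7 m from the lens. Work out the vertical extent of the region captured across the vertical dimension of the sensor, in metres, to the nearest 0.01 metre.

13.76 m

dₒ: 50.7 m = 50700 mm.
Similar triangles through the lens centre give W/dₒ = h/dᵢ; with 1/f = 1/dₒ + 1/dᵢ this gives W = h·(dₒ − f)/f.
W = 5.7 mm × (50700 − 21) / 21 = 5.7 × 2413.2857 ≈ 13755.729 mm = 13.7557 m.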